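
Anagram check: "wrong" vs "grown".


Word 1: "wrong" → sorted: gnorw
Word 2: "grown" → sorted: gnorw
Same letters? gnorw == gnorw
Anagram = Yes


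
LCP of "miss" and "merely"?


Word 1: "miss"
Word 2: "merely"
Comparing from start:
  Pos 0: 'm' == 'm'
  Pos 1: 'i' != 'e' (stop)
LCP = "m" (length 1)


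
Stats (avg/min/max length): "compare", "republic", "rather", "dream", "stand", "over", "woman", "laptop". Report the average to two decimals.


Lengths: "compare"=7, "republic"=8, "rather"=6, "dream"=5, "stand"=5, "over"=4, "woman"=5, "laptop"=6
Sum = 46, Count = 8
Average = 46/8 = 5.75
= avg=5.75, min=4, max=8


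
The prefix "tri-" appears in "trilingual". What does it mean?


Prefix: tri-
Example: trilingual = tri- + lingual
Meaning = three


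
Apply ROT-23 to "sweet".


Word: "sweet"
Shift: 23
Each letter → (letter + shift) mod 26:
  's' (18) + 23 = 15 → 'p'
  'w' (22) + 23 = 19 → 't'
  'e' (4) + 23 = 1 → 'b'
  'e' (4) + 23 = 1 → 'b'
  't' (19) + 23 = 16 → 'q'
Result = "ptbbq"


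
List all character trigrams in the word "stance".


Word: "stance" (length 6)
Number of trigrams = 6 - 3 + 1 = 4
  Position 0: "sta"
  Position 1: "tan"
  Position 2: "anc"
  Position 3: "nce"
Trigrams = "sta", "tan", "anc", "nce"


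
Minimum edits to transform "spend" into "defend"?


Word 1: "spend" (length 5)
Word 2: "defend" (length 6)
One optimal edit sequence (insert/delete/substitute each cost 1):
  1. insert 'd'  (+1)
  2. substitute 's' -> 'e'  (+1)
  3. substitute 'p' -> 'f'  (+1)
  4. keep 'e'
  5. keep 'n'
  6. keep 'd'
Total edit operations: 3
Edit distance = 3


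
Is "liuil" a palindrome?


Word: "liuil"
Reversed: "liuil"
Forward == Backward? liuil == liuil
Palindrome = Yes


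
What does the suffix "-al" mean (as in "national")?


Suffix: -al
Example: national (nation + -al)
Meaning = relating to


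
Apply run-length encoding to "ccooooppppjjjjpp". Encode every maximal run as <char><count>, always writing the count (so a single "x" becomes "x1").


String: "ccooooppppjjjjpp"
Scanning for consecutive runs:
  'c' x 2
  'o' x 4
  'p' x 4
  'j' x 4
  'p' x 2
RLE = "c2o4p4j4p2"


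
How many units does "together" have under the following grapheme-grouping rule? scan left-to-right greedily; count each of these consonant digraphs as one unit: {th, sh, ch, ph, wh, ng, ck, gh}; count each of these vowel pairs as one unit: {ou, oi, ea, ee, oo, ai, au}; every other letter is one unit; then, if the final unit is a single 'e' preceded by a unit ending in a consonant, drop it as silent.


Word: "together" (8 letters)
Left-to-right scan:
  1. 't' (letter)
  2. 'o' (letter)
  3. 'g' (letter)
  4. 'e' (letter)
  5. 'th' (digraph)
  6. 'e' (letter)
  7. 'r' (letter)
Units from scan: 7
Sound units = 7 units


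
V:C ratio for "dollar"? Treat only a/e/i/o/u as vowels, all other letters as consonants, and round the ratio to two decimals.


Word: "dollar"
Vowels (a,e,i,o,u): 2
Consonants: 4
Ratio = 2/4
= 0.50


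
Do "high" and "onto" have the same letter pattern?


Pattern of "high": [0, 1, 2, 0]
Pattern of "onto": [0, 1, 2, 0]
Patterns match
Same pattern = Yes


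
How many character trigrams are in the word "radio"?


Word: "radio" (length 5)
Number of 3-grams = length - 3 + 1 = 5 - 3 + 1
= 3


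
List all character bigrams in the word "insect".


Word: "insect" (length 6)
Number of bigrams = 6 - 2 + 1 = 5
  Position 0: "in"
  Position 1: "ns"
  Position 2: "se"
  Position 3: "ec"
  Position 4: "ct"
Bigrams = "in", "ns", "se", "ec", "ct"


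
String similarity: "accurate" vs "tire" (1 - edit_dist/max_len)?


Word 1: "accurate" (length 8)
Word 2: "tire" (length 4)
One optimal edit sequence:
  1. delete 'a'  (+1)
  2. delete 'c'  (+1)
  3. substitute 'c' -> 't'  (+1)
  4. substitute 'u' -> 'i'  (+1)
  5. keep 'r'
  6. delete 'a'  (+1)
  7. delete 't'  (+1)
  8. keep 'e'
Edit distance = 6
Max length = max(8, 4) = 8
Similarity = 1 - 6/8
= 0.2500


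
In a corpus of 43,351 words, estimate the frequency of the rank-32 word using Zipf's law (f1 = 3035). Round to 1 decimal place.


Zipf's law: f(r) = f(1) / r
f(1) = 3035
f(32) = 3035 / 32
= 94.8 occurrences


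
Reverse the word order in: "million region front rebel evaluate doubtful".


Original: "million region front rebel evaluate doubtful"
Words (1..n): million | region | front | rebel | evaluate | doubtful
Reversed (n..1): doubtful | evaluate | rebel | front | region | million
Result = "doubtful evaluate rebel front region million"


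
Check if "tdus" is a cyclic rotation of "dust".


Word: "dust", Candidate: "tdus"
Method: check if candidate is substring of word+word
"dustdust" contains "tdus"? Yes
Is rotation = Yes


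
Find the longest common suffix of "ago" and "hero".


Word 1: "ago"
Word 2: "hero"
Comparing from end:
  Pos -1: 'o' == 'o'
  Pos -2: 'g' != 'r' (stop)
LCS = "o" (length 1)


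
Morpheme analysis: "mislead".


Word: "mislead"
Morphemes: mis- / lead
Each morpheme carries meaning
= 2 morphemes


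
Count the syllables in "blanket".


Word: "blanket"
Syllable breakdown: blan / ket
Counting: 2 parts
= 2 syllables


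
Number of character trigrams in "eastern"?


Word: "eastern" (length 7)
Number of 3-grams = length - 3 + 1 = 7 - 3 + 1
= 5


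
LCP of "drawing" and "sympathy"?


Word 1: "drawing"
Word 2: "sympathy"
Comparing from start:
  Pos 0: 'd' != 's' (stop)
LCP = "" (length 0)


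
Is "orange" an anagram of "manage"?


Word 1: "manage" → sorted: aaegmn
Word 2: "orange" → sorted: aegnor
Same letters? aaegmn != aegnor
Anagram = No


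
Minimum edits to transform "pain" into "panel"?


Word 1: "pain" (length 4)
Word 2: "panel" (length 5)
One optimal edit sequence (insert/delete/substitute each cost 1):
  1. keep 'p'
  2. keep 'a'
  3. insert 'n'  (+1)
  4. substitute 'i' -> 'e'  (+1)
  5. substitute 'n' -> 'l'  (+1)
Total edit operations: 3
Edit distance = 3


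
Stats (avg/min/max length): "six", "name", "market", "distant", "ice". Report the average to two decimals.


Lengths: "six"=3, "name"=4, "market"=6, "distant"=7, "ice"=3
Sum = 23, Count = 5
Average = 23/5 = 4.60
= avg=4.60, min=3, max=7


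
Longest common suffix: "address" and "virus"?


Word 1: "address"
Word 2: "virus"
Comparing from end:
  Pos -1: 's' == 's'
  Pos -2: 's' != 'u' (stop)
LCS = "s" (length 1)


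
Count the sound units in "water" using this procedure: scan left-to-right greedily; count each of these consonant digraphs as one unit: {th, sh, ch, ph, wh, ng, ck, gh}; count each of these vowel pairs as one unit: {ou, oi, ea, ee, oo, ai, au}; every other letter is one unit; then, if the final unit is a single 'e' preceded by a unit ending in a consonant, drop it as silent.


Word: "water" (5 letters)
Left-to-right scan:
  1. 'w' (letter)
  2. 'a' (letter)
  3. 't' (letter)
  4. 'e' (letter)
  5. 'r' (letter)
Units from scan: 5
Sound units = 5 units


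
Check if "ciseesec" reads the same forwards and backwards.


Word: "ciseesec"
Reversed: "ceseesic"
Forward == Backward? ciseesec != ceseesic
Palindrome = No


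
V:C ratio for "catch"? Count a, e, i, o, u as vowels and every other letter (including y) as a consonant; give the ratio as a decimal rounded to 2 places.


Word: "catch"
Vowels (a,e,i,o,u): 1
Consonants: 4
Ratio = 1/4
= 0.25


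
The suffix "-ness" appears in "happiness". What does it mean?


Suffix: -ness
Example: happiness (happy + -ness, with a spelling change)
Meaning = state of being


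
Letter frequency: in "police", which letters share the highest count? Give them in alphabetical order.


Word: "police"
Letter counts:
  'c': 1
  'e': 1
  'i': 1
  'l': 1
  'o': 1
  'p': 1
Maximum count = 1
Most frequent = 'c', 'e', 'i', 'l', 'o', 'p' (1 time each)


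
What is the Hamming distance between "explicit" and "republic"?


Comparing character by character (same length = 8):
  Pos 0: 'e' vs 'r' !=
  Pos 1: 'x' vs 'e' !=
  Pos 2: 'p' vs 'p' =
  Pos 3: 'l' vs 'u' !=
  Pos 4: 'i' vs 'b' !=
  Pos 5: 'c' vs 'l' !=
  Pos 6: 'i' vs 'i' =
  Pos 7: 't' vs 'c' !=
Hamming distance = 6


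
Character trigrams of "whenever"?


Word: "whenever" (length 8)
Number of trigrams = 8 - 3 + 1 = 6
  Position 0: "whe"
  Position 1: "hen"
  Position 2: "ene"
  Position 3: "nev"
  Position 4: "eve"
  Position 5: "ver"
Trigrams = "whe", "hen", "ene", "nev", "eve", "ver"


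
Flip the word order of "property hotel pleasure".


Original: "property hotel pleasure"
Words (1..n): property | hotel | pleasure
Reversed (n..1): pleasure | hotel | property
Result = "pleasure hotel property"


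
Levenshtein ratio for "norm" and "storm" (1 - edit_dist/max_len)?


Word 1: "norm" (length 4)
Word 2: "storm" (length 5)
One optimal edit sequence:
  1. insert 's'  (+1)
  2. substitute 'n' -> 't'  (+1)
  3. keep 'o'
  4. keep 'r'
  5. keep 'm'
Edit distance = 2
Max length = max(4, 5) = 5
Similarity = 1 - 2/5
= 0.6000


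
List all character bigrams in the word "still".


Word: "still" (length 5)
Number of bigrams = 5 - 2 + 1 = 4
  Position 0: "st"
  Position 1: "ti"
  Position 2: "il"
  Position 3: "ll"
Bigrams = "st", "ti", "il", "ll"


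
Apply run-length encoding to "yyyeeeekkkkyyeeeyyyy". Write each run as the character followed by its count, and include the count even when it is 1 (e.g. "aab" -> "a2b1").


String: "yyyeeeekkkkyyeeeyyyy"
Scanning for consecutive runs:
  'y' x 3
  'e' x 4
  'k' x 4
  'y' x 2
  'e' x 3
  'y' x 4
RLE = "y3e4k4y2e3y4"


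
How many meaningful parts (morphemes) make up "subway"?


Word: "subway"
Morphemes: sub- / way
Each morpheme carries meaning
= 2 morphemes


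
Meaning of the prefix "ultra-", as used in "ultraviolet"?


Prefix: ultra-
Example: ultraviolet (ultra- + violet)
Meaning = beyond


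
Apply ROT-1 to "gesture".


Word: "gesture"
Shift: 1
Each letter → (letter + shift) mod 26:
  'g' (6) + 1 = 7 → 'h'
  'e' (4) + 1 = 5 → 'f'
  's' (18) + 1 = 19 → 't'
  't' (19) + 1 = 20 → 'u'
  'u' (20) + 1 = 21 → 'v'
  'r' (17) + 1 = 18 → 's'
  'e' (4) + 1 = 5 → 'f'
Result = "hftuvsf"


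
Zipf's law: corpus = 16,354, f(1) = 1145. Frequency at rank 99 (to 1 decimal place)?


Zipf's law: f(r) = f(1) / r
f(1) = 1145
f(99) = 1145 / 99
= 11.6 occurrences


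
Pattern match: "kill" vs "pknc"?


Pattern of "kill": [0, 1, 2, 2]
Pattern of "pknc": [0, 1, 2, 3]
Patterns do not match
Same pattern = No


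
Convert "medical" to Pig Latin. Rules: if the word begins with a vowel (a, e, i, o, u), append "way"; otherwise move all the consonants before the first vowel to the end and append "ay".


Word: "medical"
Starts with consonant(s) → move to end, add 'ay'
Consonant cluster: "m"
Pig Latin = "edicalmay"


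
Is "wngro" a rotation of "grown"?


Word: "grown", Candidate: "wngro"
Method: check if candidate is substring of word+word
"growngrown" contains "wngro"? Yes
Is rotation = Yes


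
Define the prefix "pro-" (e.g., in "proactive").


Prefix: pro-
Example: proactive = pro- + active
Meaning = forward / in favor of


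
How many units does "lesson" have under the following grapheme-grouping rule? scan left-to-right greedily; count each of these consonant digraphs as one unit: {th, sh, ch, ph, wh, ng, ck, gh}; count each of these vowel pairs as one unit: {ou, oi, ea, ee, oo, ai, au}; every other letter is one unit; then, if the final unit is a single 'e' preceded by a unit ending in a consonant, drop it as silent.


Word: "lesson" (6 letters)
Left-to-right scan:
  1. 'l' (letter)
  2. 'e' (letter)
  3. 's' (letter)
  4. 's' (letter)
  5. 'o' (letter)
  6. 'n' (letter)
Units from scan: 6
Sound units = 6 units


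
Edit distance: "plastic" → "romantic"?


Word 1: "plastic" (length 7)
Word 2: "romantic" (length 8)
One optimal edit sequence (insert/delete/substitute each cost 1):
  1. insert 'r'  (+1)
  2. substitute 'p' -> 'o'  (+1)
  3. substitute 'l' -> 'm'  (+1)
  4. keep 'a'
  5. substitute 's' -> 'n'  (+1)
  6. keep 't'
  7. keep 'i'
  8. keep 'c'
Total edit operations: 4
Edit distance = 4


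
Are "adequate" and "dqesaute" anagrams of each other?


Word 1: "adequate" → sorted: aadeeqtu
Word 2: "dqesaute" → sorted: adeeqstu
Same letters? aadeeqtu != adeeqstu
Anagram = No


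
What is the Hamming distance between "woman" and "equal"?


Comparing character by character (same length = 5):
  Pos 0: 'w' vs 'e' !=
  Pos 1: 'o' vs 'q' !=
  Pos 2: 'm' vs 'u' !=
  Pos 3: 'a' vs 'a' =
  Pos 4: 'n' vs 'l' !=
Hamming distance = 4


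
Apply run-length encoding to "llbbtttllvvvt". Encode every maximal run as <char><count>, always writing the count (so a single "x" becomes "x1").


String: "llbbtttllvvvt"
Scanning for consecutive runs:
  'l' x 2
  'b' x 2
  't' x 3
  'l' x 2
  'v' x 3
  't' x 1
RLE = "l2b2t3l2v3t1"


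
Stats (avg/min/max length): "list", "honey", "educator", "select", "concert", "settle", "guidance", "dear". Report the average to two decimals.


Lengths: "list"=4, "honey"=5, "educator"=8, "select"=6, "concert"=7, "settle"=6, "guidance"=8, "dear"=4
Sum = 48, Count = 8
Average = 48/8 = 6.00
= avg=6.00, min=4, max=8


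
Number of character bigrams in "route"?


Word: "route" (length 5)
Number of 2-grams = length - 2 + 1 = 5 - 2 + 1
= 4


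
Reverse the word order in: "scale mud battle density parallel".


Original: "scale mud battle density parallel"
Words (1..n): scale | mud | battle | density | parallel
Reversed (n..1): parallel | density | battle | mud | scale
Result = "parallel density battle mud scale"


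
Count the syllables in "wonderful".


Word: "wonderful"
Syllable breakdown: won / der / ful
Counting: 3 parts
= 3 syllables


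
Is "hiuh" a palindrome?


Word: "hiuh"
Reversed: "huih"
Forward == Backward? hiuh != huih
Palindrome = No


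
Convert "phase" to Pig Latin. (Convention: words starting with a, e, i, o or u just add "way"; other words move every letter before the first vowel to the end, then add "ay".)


Word: "phase"
Starts with consonant(s) → move to end, add 'ay'
Consonant cluster: "ph"
Pig Latin = "asephay"


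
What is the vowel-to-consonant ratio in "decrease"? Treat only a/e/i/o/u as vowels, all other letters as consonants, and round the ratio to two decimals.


Word: "decrease"
Vowels (a,e,i,o,u): 4
Consonants: 4
Ratio = 4/4
= 1.00


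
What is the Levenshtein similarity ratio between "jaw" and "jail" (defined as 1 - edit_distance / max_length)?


Word 1: "jaw" (length 3)
Word 2: "jail" (length 4)
One optimal edit sequence:
  1. keep 'j'
  2. keep 'a'
  3. insert 'i'  (+1)
  4. substitute 'w' -> 'l'  (+1)
Edit distance = 2
Max length = max(3, 4) = 4
Similarity = 1 - 2/4
= 0.5000


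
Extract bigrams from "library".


Word: "library" (length 7)
Number of bigrams = 7 - 2 + 1 = 6
  Position 0: "li"
  Position 1: "ib"
  Position 2: "br"
  Position 3: "ra"
  Position 4: "ar"
  Position 5: "ry"
Bigrams = "li", "ib", "br", "ra", "ar", "ry"


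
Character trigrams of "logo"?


Word: "logo" (length 4)
Number of trigrams = 4 - 3 + 1 = 2
  Position 0: "log"
  Position 1: "ogo"
Trigrams = "log", "ogo"


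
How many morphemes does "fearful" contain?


Word: "fearful"
Morphemes: fear / -ful
Each morpheme carries meaning
= 2 morphemes


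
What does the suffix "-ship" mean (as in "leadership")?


Suffix: -ship
As in: leadership -> leader + -ship
Meaning = state / position


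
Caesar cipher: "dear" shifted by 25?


Word: "dear"
Shift: 25
Each letter → (letter + shift) mod 26:
  'd' (3) + 25 = 2 → 'c'
  'e' (4) + 25 = 3 → 'd'
  'a' (0) + 25 = 25 → 'z'
  'r' (17) + 25 = 16 → 'q'
Result = "cdzq"


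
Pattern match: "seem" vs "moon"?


Pattern of "seem": [0, 1, 1, 2]
Pattern of "moon": [0, 1, 1, 2]
Patterns match
Same pattern = Yes


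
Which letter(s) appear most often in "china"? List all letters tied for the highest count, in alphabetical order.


Word: "china"
Letter counts:
  'a': 1
  'c': 1
  'h': 1
  'i': 1
  'n': 1
Maximum count = 1
Most frequent = 'a', 'c', 'h', 'i', 'n' (1 time each)


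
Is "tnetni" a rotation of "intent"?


Word: "intent", Candidate: "tnetni"
Method: check if candidate is substring of word+word
"intentintent" contains "tnetni"? No
Is rotation = No


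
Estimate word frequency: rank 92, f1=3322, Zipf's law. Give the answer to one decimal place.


Zipf's law: f(r) = f(1) / r
f(1) = 3322
f(92) = 3322 / 92
= 36.1 occurrences


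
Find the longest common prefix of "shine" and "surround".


Word 1: "shine"
Word 2: "surround"
Comparing from start:
  Pos 0: 's' == 's'
  Pos 1: 'h' != 'u' (stop)
LCP = "s" (length 1)


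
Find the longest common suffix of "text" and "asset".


Word 1: "text"
Word 2: "asset"
Comparing from end:
  Pos -1: 't' == 't'
  Pos -2: 'x' != 'e' (stop)
LCS = "t" (length 1)


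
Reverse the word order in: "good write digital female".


Original: "good write digital female"
Words (1..n): good | write | digital | female
Reversed (n..1): female | digital | write | good
Result = "female digital write good"


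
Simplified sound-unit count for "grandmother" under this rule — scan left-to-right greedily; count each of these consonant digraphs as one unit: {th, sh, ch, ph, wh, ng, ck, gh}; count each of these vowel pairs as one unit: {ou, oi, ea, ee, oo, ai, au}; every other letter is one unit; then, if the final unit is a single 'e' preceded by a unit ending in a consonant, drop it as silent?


Word: "grandmother" (11 letters)
Left-to-right scan:
  (1) 'g' (letter)
  (2) 'r' (letter)
  (3) 'a' (letter)
  (4) 'n' (letter)
  (5) 'd' (letter)
  (6) 'm' (letter)
  (7) 'o' (letter)
  (8) 'th' (digraph)
  (9) 'e' (letter)
  (10) 'r' (letter)
Units from scan: 10
Sound units = 10 units


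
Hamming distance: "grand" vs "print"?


Comparing character by character (same length = 5):
  Pos 0: 'g' vs 'p' !=
  Pos 1: 'r' vs 'r' =
  Pos 2: 'a' vs 'i' !=
  Pos 3: 'n' vs 'n' =
  Pos 4: 'd' vs 't' !=
Hamming distance = 3


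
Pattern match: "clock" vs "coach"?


Pattern of "clock": [0, 1, 2, 0, 3]
Pattern of "coach": [0, 1, 2, 0, 3]
Patterns match
Same pattern = Yes


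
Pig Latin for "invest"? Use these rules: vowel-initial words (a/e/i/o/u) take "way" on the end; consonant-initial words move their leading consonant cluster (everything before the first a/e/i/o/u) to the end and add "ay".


Word: "invest"
Starts with vowel → add 'way'
Pig Latin = "investway"


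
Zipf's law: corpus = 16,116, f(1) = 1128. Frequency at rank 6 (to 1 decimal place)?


Zipf's law: f(r) = f(1) / r
f(1) = 1128
f(6) = 1128 / 6
= 188.0 occurrences


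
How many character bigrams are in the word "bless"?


Word: "bless" (length 5)
Number of 2-grams = length - 2 + 1 = 5 - 2 + 1
= 4


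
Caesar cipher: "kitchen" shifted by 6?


Word: "kitchen"
Shift: 6
Each letter → (letter + shift) mod 26:
  'k' (10) + 6 = 16 → 'q'
  'i' (8) + 6 = 14 → 'o'
  't' (19) + 6 = 25 → 'z'
  'c' (2) + 6 = 8 → 'i'
  'h' (7) + 6 = 13 → 'n'
  'e' (4) + 6 = 10 → 'k'
  'n' (13) + 6 = 19 → 't'
Result = "qozinkt"


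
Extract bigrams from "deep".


Word: "deep" (length 4)
Number of bigrams = 4 - 2 + 1 = 3
  Position 0: "de"
  Position 1: "ee"
  Position 2: "ep"
Bigrams = "de", "ee", "ep"


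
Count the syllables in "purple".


Word: "purple"
Syllable breakdown: pur / ple
Counting: 2 parts
= 2 syllables


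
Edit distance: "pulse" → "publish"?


Word 1: "pulse" (length 5)
Word 2: "publish" (length 7)
One optimal edit sequence (insert/delete/substitute each cost 1):
  1. keep 'p'
  2. keep 'u'
  3. insert 'b'  (+1)
  4. keep 'l'
  5. insert 'i'  (+1)
  6. keep 's'
  7. substitute 'e' -> 'h'  (+1)
Total edit operations: 3
Edit distance = 3


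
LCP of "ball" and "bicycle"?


Word 1: "ball"
Word 2: "bicycle"
Comparing from start:
  Pos 0: 'b' == 'b'
  Pos 1: 'a' != 'i' (stop)
LCP = "b" (length 1)


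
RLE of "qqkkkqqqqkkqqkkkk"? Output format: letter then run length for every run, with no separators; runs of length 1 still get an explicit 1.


String: "qqkkkqqqqkkqqkkkk"
Scanning for consecutive runs:
  'q' x 2
  'k' x 3
  'q' x 4
  'k' x 2
  'q' x 2
  'k' x 4
RLE = "q2k3q4k2q2k4"


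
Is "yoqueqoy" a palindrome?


Word: "yoqueqoy"
Reversed: "yoqeuqoy"
Forward == Backward? yoqueqoy != yoqeuqoy
Palindrome = No


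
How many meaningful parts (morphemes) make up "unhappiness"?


Word: "unhappiness"
Morphemes: un- / happi / -ness
Each morpheme carries meaning
= 3 morphemes


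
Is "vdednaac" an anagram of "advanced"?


Word 1: "advanced" → sorted: aacddenv
Word 2: "vdednaac" → sorted: aacddenv
Same letters? aacddenv == aacddenv
Anagram = Yes


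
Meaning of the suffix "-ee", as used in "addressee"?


Suffix: -ee
Example: addressee = address + -ee
Meaning = one who receives


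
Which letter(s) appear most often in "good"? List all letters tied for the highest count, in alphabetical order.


Word: "good"
Letter counts:
  'd': 1
  'g': 1
  'o': 2
Maximum count = 2
Most frequent = 'o' (2 times each)


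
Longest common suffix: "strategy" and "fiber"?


Word 1: "strategy"
Word 2: "fiber"
Comparing from end:
  Pos -1: 'y' != 'r' (stop)
LCS = "" (length 0)


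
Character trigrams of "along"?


Word: "along" (length 5)
Number of trigrams = 5 - 3 + 1 = 3
  Position 0: "alo"
  Position 1: "lon"
  Position 2: "ong"
Trigrams = "alo", "lon", "ong"


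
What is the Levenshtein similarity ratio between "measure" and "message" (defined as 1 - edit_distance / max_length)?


Word 1: "measure" (length 7)
Word 2: "message" (length 7)
One optimal edit sequence:
  1. keep 'm'
  2. keep 'e'
  3. substitute 'a' -> 's'  (+1)
  4. keep 's'
  5. substitute 'u' -> 'a'  (+1)
  6. substitute 'r' -> 'g'  (+1)
  7. keep 'e'
Edit distance = 3
Max length = max(7, 7) = 7
Similarity = 1 - 3/7
= 0.5714


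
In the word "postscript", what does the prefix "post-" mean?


Prefix: post-
Example: postscript = post- + script
Meaning = after


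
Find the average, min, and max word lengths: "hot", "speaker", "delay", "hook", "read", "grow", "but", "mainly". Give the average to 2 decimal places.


Lengths: "hot"=3, "speaker"=7, "delay"=5, "hook"=4, "read"=4, "grow"=4, "but"=3, "mainly"=6
Sum = 36, Count = 8
Average = 36/8 = 4.50
= avg=4.50, min=3, max=7


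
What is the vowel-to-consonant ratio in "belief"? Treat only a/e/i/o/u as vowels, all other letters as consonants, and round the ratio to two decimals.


Word: "belief"
Vowels (a,e,i,o,u): 3
Consonants: 3
Ratio = 3/3
= 1.00


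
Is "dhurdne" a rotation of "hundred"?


Word: "hundred", Candidate: "dhurdne"
Method: check if candidate is substring of word+word
"hundredhundred" contains "dhurdne"? No
Is rotation = No


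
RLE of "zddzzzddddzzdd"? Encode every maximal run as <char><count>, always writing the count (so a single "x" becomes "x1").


String: "zddzzzddddzzdd"
Scanning for consecutive runs:
  'z' x 1
  'd' x 2
  'z' x 3
  'd' x 4
  'z' x 2
  'd' x 2
RLE = "z1d2z3d4z2d2"


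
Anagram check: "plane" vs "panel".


Word 1: "plane" → sorted: aelnp
Word 2: "panel" → sorted: aelnp
Same letters? aelnp == aelnp
Anagram = Yes


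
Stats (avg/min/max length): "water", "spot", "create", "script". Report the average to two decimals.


Lengths: "water"=5, "spot"=4, "create"=6, "script"=6
Sum = 21, Count = 4
Average = 21/4 = 5.25
= avg=5.25, min=4, max=6


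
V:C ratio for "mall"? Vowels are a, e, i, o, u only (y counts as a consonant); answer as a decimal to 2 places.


Word: "mall"
Vowels (a,e,i,o,u): 1
Consonants: 3
Ratio = 1/3
= 0.33


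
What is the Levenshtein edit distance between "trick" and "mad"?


Word 1: "trick" (length 5)
Word 2: "mad" (length 3)
One optimal edit sequence (insert/delete/substitute each cost 1):
  1. delete 't'  (+1)
  2. delete 'r'  (+1)
  3. substitute 'i' -> 'm'  (+1)
  4. substitute 'c' -> 'a'  (+1)
  5. substitute 'k' -> 'd'  (+1)
Total edit operations: 5
Edit distance = 5


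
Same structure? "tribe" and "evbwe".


Pattern of "tribe": [0, 1, 2, 3, 4]
Pattern of "evbwe": [0, 1, 2, 3, 0]
Patterns do not match
Same pattern = No


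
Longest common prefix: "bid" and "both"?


Word 1: "bid"
Word 2: "both"
Comparing from start:
  Pos 0: 'b' == 'b'
  Pos 1: 'i' != 'o' (stop)
LCP = "b" (length 1)


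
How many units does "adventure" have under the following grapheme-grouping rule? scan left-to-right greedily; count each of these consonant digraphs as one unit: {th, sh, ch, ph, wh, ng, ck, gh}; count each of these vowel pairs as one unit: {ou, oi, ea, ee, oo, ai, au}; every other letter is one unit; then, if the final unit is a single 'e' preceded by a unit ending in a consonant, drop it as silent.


Word: "adventure" (9 letters)
Left-to-right scan:
  1. 'a' (letter)
  2. 'd' (letter)
  3. 'v' (letter)
  4. 'e' (letter)
  5. 'n' (letter)
  6. 't' (letter)
  7. 'u' (letter)
  8. 'r' (letter)
  9. 'e' (letter)
Units from scan: 9
Final unit is 'e' after a consonant -> drop as silent (-1)
Sound units = 8 units


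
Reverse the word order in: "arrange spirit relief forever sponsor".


Original: "arrange spirit relief forever sponsor"
Words (1..n): arrange | spirit | relief | forever | sponsor
Reversed (n..1): sponsor | forever | relief | spirit | arrange
Result = "sponsor forever relief spirit arrange"


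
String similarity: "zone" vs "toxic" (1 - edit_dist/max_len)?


Word 1: "zone" (length 4)
Word 2: "toxic" (length 5)
One optimal edit sequence:
  1. substitute 'z' -> 't'  (+1)
  2. keep 'o'
  3. insert 'x'  (+1)
  4. substitute 'n' -> 'i'  (+1)
  5. substitute 'e' -> 'c'  (+1)
Edit distance = 4
Max length = max(4, 5) = 5
Similarity = 1 - 4/5
= 0.2000


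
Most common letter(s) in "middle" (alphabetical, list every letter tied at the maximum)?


Word: "middle"
Letter counts:
  'd': 2
  'e': 1
  'i': 1
  'l': 1
  'm': 1
Maximum count = 2
Most frequent = 'd' (2 times each)


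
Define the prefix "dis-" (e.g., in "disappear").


Prefix: dis-
Example: disappear = dis- + appear
Meaning = not / opposite


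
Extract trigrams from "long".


Word: "long" (length 4)
Number of trigrams = 4 - 3 + 1 = 2
  Position 0: "lon"
  Position 1: "ong"
Trigrams = "lon", "ong"


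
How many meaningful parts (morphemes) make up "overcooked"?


Word: "overcooked"
Morphemes: over- / cook / -ed
Each morpheme carries meaning
= 3 morphemes


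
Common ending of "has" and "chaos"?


Word 1: "has"
Word 2: "chaos"
Comparing from end:
  Pos -1: 's' == 's'
  Pos -2: 'a' != 'o' (stop)
LCS = "s" (length 1)


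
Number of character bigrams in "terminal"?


Word: "terminal" (length 8)
Number of 2-grams = length - 2 + 1 = 8 - 2 + 1
= 7


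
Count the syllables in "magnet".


Word: "magnet"
Syllable breakdown: mag · net
Counting: 2 parts
= 2 syllables


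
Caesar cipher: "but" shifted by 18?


Word: "but"
Shift: 18
Each letter → (letter + shift) mod 26:
  'b' (1) + 18 = 19 → 't'
  'u' (20) + 18 = 12 → 'm'
  't' (19) + 18 = 11 → 'l'
Result = "tml"


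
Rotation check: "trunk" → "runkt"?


Word: "trunk", Candidate: "runkt"
Method: check if candidate is substring of word+word
"trunktrunk" contains "runkt"? Yes
Is rotation = Yes


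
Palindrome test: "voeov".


Word: "voeov"
Reversed: "voeov"
Forward == Backward? voeov == voeov
Palindrome = Yes


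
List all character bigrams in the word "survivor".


Word: "survivor" (length 8)
Number of bigrams = 8 - 2 + 1 = 7
  Position 0: "su"
  Position 1: "ur"
  Position 2: "rv"
  Position 3: "vi"
  Position 4: "iv"
  Position 5: "vo"
  Position 6: "or"
Bigrams = "su", "ur", "rv", "vi", "iv", "vo", "or"


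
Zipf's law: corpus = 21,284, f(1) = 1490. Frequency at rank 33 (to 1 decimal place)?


Zipf's law: f(r) = f(1) / r
f(1) = 1490
f(33) = 1490 / 33
= 45.2 occurrences


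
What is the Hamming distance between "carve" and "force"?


Comparing character by character (same length = 5):
  Pos 0: 'c' vs 'f' !=
  Pos 1: 'a' vs 'o' !=
  Pos 2: 'r' vs 'r' =
  Pos 3: 'v' vs 'c' !=
  Pos 4: 'e' vs 'e' =
Hamming distance = 3


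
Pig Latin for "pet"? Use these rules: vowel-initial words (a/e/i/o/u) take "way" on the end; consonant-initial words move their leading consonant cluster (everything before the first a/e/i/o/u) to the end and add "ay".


Word: "pet"
Starts with consonant(s) → move to end, add 'ay'
Consonant cluster: "p"
Pig Latin = "etpay"


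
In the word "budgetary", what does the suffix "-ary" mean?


Suffix: -ary
As in: budgetary -> budget + -ary
Meaning = relating to


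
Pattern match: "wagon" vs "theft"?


Pattern of "wagon": [0, 1, 2, 3, 4]
Pattern of "theft": [0, 1, 2, 3, 0]
Patterns do not match
Same pattern = No


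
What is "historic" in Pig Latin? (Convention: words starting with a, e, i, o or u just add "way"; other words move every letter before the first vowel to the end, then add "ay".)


Word: "historic"
Starts with consonant(s) → move to end, add 'ay'
Consonant cluster: "h"
Pig Latin = "istorichay"


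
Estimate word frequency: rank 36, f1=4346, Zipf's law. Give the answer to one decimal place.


Zipf's law: f(r) = f(1) / r
f(1) = 4346
f(36) = 4346 / 36
= 120.7 occurrences


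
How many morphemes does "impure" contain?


Word: "impure"
Morphemes: im- + pure
Each morpheme carries meaning
= 2 morphemes


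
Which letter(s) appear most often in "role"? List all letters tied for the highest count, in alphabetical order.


Word: "role"
Letter counts:
  'e': 1
  'l': 1
  'o': 1
  'r': 1
Maximum count = 1
Most frequent = 'e', 'l', 'o', 'r' (1 time each)


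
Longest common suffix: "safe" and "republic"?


Word 1: "safe"
Word 2: "republic"
Comparing from end:
  Pos -1: 'e' != 'c' (stop)
LCS = "" (length 0)


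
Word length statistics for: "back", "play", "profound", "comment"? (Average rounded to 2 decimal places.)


Lengths: "back"=4, "play"=4, "profound"=8, "comment"=7
Sum = 23, Count = 4
Average = 23/4 = 5.75
= avg=5.75, min=4, max=8


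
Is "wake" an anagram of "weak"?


Word 1: "weak" → sorted: aekw
Word 2: "wake" → sorted: aekw
Same letters? aekw == aekw
Anagram = Yes


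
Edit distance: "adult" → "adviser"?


Word 1: "adult" (length 5)
Word 2: "adviser" (length 7)
One optimal edit sequence (insert/delete/substitute each cost 1):
  1. keep 'a'
  2. keep 'd'
  3. insert 'v'  (+1)
  4. insert 'i'  (+1)
  5. substitute 'u' -> 's'  (+1)
  6. substitute 'l' -> 'e'  (+1)
  7. substitute 't' -> 'r'  (+1)
Total edit operations: 5
Edit distance = 5


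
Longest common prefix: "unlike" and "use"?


Word 1: "unlike"
Word 2: "use"
Comparing from start:
  Pos 0: 'u' == 'u'
  Pos 1: 'n' != 's' (stop)
LCP = "u" (length 1)


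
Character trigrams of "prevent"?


Word: "prevent" (length 7)
Number of trigrams = 7 - 3 + 1 = 5
  Position 0: "pre"
  Position 1: "rev"
  Position 2: "eve"
  Position 3: "ven"
  Position 4: "ent"
Trigrams = "pre", "rev", "eve", "ven", "ent"


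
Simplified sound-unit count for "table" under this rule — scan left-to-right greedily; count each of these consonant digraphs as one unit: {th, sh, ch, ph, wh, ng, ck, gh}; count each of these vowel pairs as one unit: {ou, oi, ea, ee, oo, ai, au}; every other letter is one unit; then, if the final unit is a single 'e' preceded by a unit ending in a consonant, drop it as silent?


Word: "table" (5 letters)
Left-to-right scan:
  [1] 't' (letter)
  [2] 'a' (letter)
  [3] 'b' (letter)
  [4] 'l' (letter)
  [5] 'e' (letter)
Units from scan: 5
Final unit is 'e' after a consonant -> drop as silent (-1)
Sound units = 4 units


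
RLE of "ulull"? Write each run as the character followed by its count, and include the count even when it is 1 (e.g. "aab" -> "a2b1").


String: "ulull"
Scanning for consecutive runs:
  'u' x 1
  'l' x 1
  'u' x 1
  'l' x 2
RLE = "u1l1u1l2"


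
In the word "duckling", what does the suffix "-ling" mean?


Suffix: -ling
As in: duckling -> duck + -ling
Meaning = small / young


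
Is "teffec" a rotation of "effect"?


Word: "effect", Candidate: "teffec"
Method: check if candidate is substring of word+word
"effecteffect" contains "teffec"? Yes
Is rotation = Yes


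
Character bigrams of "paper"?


Word: "paper" (length 5)
Number of bigrams = 5 - 2 + 1 = 4
  Position 0: "pa"
  Position 1: "ap"
  Position 2: "pe"
  Position 3: "er"
Bigrams = "pa", "ap", "pe", "er"


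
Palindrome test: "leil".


Word: "leil"
Reversed: "liel"
Forward == Backward? leil != liel
Palindrome = No


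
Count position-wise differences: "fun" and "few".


Comparing character by character (same length = 3):
  Pos 0: 'f' vs 'f' =
  Pos 1: 'u' vs 'e' !=
  Pos 2: 'n' vs 'w' !=
Hamming distance = 2


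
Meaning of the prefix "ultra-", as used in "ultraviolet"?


Prefix: ultra-
As in: ultraviolet -> ultra- + violet
Meaning = beyond


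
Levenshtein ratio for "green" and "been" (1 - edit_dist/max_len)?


Word 1: "green" (length 5)
Word 2: "been" (length 4)
One optimal edit sequence:
  1. delete 'g'  (+1)
  2. substitute 'r' -> 'b'  (+1)
  3. keep 'e'
  4. keep 'e'
  5. keep 'n'
Edit distance = 2
Max length = max(5, 4) = 5
Similarity = 1 - 2/5
= 0.6000


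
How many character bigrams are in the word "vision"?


Word: "vision" (length 6)
Number of 2-grams = length - 2 + 1 = 6 - 2 + 1
= 5


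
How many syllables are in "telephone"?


Word: "telephone"
Syllable breakdown: tel | e | phone
Counting: 3 parts
= 3 syllables


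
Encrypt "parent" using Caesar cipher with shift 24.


Word: "parent"
Shift: 24
Each letter → (letter + shift) mod 26:
  'p' (15) + 24 = 13 → 'n'
  'a' (0) + 24 = 24 → 'y'
  'r' (17) + 24 = 15 → 'p'
  'e' (4) + 24 = 2 → 'c'
  'n' (13) + 24 = 11 → 'l'
  't' (19) + 24 = 17 → 'r'
Result = "nypclr"


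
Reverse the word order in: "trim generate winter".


Original: "trim generate winter"
Words (1..n): trim | generate | winter
Reversed (n..1): winter | generate | trim
Result = "winter generate trim"


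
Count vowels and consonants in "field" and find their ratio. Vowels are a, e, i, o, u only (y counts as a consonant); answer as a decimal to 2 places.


Word: "field"
Vowels (a,e,i,o,u): 2
Consonants: 3
Ratio = 2/3
= 0.67


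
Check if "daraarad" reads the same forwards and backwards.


Word: "daraarad"
Reversed: "daraarad"
Forward == Backward? daraarad == daraarad
Palindrome = Yes


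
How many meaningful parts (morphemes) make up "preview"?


Word: "preview"
Morphemes: pre- | view
Each morpheme carries meaning
= 2 morphemes


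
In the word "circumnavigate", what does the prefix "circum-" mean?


Prefix: circum-
Example: circumnavigate = circum- + navigate
Meaning = around


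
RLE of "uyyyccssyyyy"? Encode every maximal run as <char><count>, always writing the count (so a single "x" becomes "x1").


String: "uyyyccssyyyy"
Scanning for consecutive runs:
  'u' x 1
  'y' x 3
  'c' x 2
  's' x 2
  'y' x 4
RLE = "u1y3c2s2y4"


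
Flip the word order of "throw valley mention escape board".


Original: "throw valley mention escape board"
Words (1..n): throw | valley | mention | escape | board
Reversed (n..1): board | escape | mention | valley | throw
Result = "board escape mention valley throw"


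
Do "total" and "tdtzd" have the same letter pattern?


Pattern of "total": [0, 1, 0, 2, 3]
Pattern of "tdtzd": [0, 1, 0, 2, 1]
Patterns do not match
Same pattern = No


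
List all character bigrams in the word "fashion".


Word: "fashion" (length 7)
Number of bigrams = 7 - 2 + 1 = 6
  Position 0: "fa"
  Position 1: "as"
  Position 2: "sh"
  Position 3: "hi"
  Position 4: "io"
  Position 5: "on"
Bigrams = "fa", "as", "sh", "hi", "io", "on"


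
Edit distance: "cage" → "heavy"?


Word 1: "cage" (length 4)
Word 2: "heavy" (length 5)
One optimal edit sequence (insert/delete/substitute each cost 1):
  1. insert 'h'  (+1)
  2. substitute 'c' -> 'e'  (+1)
  3. keep 'a'
  4. substitute 'g' -> 'v'  (+1)
  5. substitute 'e' -> 'y'  (+1)
Total edit operations: 4
Edit distance = 4


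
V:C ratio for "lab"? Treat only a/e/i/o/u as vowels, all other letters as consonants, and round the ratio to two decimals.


Word: "lab"
Vowels (a,e,i,o,u): 1
Consonants: 2
Ratio = 1/2
= 0.50


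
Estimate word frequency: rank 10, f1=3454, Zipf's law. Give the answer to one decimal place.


Zipf's law: f(r) = f(1) / r
f(1) = 3454
f(10) = 3454 / 10
= 345.4 occurrences


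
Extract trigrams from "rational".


Word: "rational" (length 8)
Number of trigrams = 8 - 3 + 1 = 6
  Position 0: "rat"
  Position 1: "ati"
  Position 2: "tio"
  Position 3: "ion"
  Position 4: "ona"
  Position 5: "nal"
Trigrams = "rat", "ati", "tio", "ion", "ona", "nal"


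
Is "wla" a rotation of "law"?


Word: "law", Candidate: "wla"
Method: check if candidate is substring of word+word
"lawlaw" contains "wla"? Yes
Is rotation = Yes


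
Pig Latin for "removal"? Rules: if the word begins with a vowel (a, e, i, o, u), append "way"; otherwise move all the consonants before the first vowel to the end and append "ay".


Word: "removal"
Starts with consonant(s) → move to end, add 'ay'
Consonant cluster: "r"
Pig Latin = "emovalray"


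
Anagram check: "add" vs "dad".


Word 1: "add" → sorted: add
Word 2: "dad" → sorted: add
Same letters? add == add
Anagram = Yes


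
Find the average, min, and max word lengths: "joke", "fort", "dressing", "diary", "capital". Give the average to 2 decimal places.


Lengths: "joke"=4, "fort"=4, "dressing"=8, "diary"=5, "capital"=7
Sum = 28, Count = 5
Average = 28/5 = 5.60
= avg=5.60, min=4, max=8


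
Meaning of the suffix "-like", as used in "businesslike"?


Suffix: -like
Example: businesslike (business + -like)
Meaning = resembling


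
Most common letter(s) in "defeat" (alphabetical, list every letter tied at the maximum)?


Word: "defeat"
Letter counts:
  'a': 1
  'd': 1
  'e': 2
  'f': 1
  't': 1
Maximum count = 2
Most frequent = 'e' (2 times each)


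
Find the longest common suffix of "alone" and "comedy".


Word 1: "alone"
Word 2: "comedy"
Comparing from end:
  Pos -1: 'e' != 'y' (stop)
LCS = "" (length 0)


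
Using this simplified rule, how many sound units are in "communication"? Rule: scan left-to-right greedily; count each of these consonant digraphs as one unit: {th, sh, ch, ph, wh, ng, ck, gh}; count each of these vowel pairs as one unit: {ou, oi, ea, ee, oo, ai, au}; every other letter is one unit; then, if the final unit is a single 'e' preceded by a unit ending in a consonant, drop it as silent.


Word: "communication" (13 letters)
Left-to-right scan:
  [1] 'c' (letter)
  [2] 'o' (letter)
  [3] 'm' (letter)
  [4] 'm' (letter)
  [5] 'u' (letter)
  [6] 'n' (letter)
  [7] 'i' (letter)
  [8] 'c' (letter)
  [9] 'a' (letter)
  [10] 't' (letter)
  [11] 'i' (letter)
  [12] 'o' (letter)
  [13] 'n' (letter)
Units from scan: 13
Sound units = 13 units


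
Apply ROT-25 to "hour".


Word: "hour"
Shift: 25
Each letter → (letter + shift) mod 26:
  'h' (7) + 25 = 6 → 'g'
  'o' (14) + 25 = 13 → 'n'
  'u' (20) + 25 = 19 → 't'
  'r' (17) + 25 = 16 → 'q'
Result = "gntq"


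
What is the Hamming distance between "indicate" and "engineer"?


Comparing character by character (same length = 8):
  Pos 0: 'i' vs 'e' !=
  Pos 1: 'n' vs 'n' =
  Pos 2: 'd' vs 'g' !=
  Pos 3: 'i' vs 'i' =
  Pos 4: 'c' vs 'n' !=
  Pos 5: 'a' vs 'e' !=
  Pos 6: 't' vs 'e' !=
  Pos 7: 'e' vs 'r' !=
Hamming distance = 6


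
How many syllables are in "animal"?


Word: "animal"
Syllable breakdown: an / i / mal
Counting: 3 parts
= 3 syllables
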